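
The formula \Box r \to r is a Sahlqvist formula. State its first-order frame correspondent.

reflexivity: \forall x Rxx

Suppose □r→r is valid. At any x set V(r)={w : Rxw}. Then □r holds at x, so r holds at x, i.e. Rxx.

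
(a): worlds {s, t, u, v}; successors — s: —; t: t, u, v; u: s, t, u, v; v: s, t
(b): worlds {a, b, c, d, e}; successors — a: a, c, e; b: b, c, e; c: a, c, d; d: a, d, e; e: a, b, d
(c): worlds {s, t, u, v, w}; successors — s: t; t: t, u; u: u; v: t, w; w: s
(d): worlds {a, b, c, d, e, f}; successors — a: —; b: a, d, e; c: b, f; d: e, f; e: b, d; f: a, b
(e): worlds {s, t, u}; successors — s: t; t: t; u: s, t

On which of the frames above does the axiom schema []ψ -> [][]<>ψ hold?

(b), (e)

This is the axiom for a generalized confluence (Geach) condition; its first-order frame correspondent is forall x forall z (x R^2 z -> exists w (xRw & zRw)).
(a): fails — tR²s but no w with tRw and sRw.
(b): holds.
(c): fails — sR²u but no w* with sRw* and uRw*.
(d): fails — cR²a but no w with cRw and aRw.
(e): holds.
Valid on: (b), (e).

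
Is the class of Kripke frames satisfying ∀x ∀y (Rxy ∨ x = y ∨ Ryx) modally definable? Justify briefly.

Modal frame validity is preserved under disjoint unions.
Take 2 disjoint single-world reflexive frames: each is trivially connected, but their disjoint union has 2 worlds with no edge between distinct components, so it is not connected.
Hence connectedness of R is not modally definable.

No — not modally definable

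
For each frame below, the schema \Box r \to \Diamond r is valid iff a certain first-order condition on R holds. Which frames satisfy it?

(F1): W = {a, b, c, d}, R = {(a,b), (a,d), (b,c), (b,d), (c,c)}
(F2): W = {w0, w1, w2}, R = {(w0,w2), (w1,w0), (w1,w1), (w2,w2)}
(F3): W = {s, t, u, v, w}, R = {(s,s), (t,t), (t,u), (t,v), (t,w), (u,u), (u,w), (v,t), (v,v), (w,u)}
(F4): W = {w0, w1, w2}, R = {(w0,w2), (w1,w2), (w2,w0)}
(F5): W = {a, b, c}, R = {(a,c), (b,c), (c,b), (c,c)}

This is the axiom for seriality; its first-order frame correspondent is \forall x \exists y Rxy.
(F1): fails — world d has no successor.
(F2): satisfies the condition.
(F3): satisfies the condition.
(F4): satisfies the condition.
(F5): satisfies the condition.
Valid on: (F2), (F3), (F4), (F5).

(F2), (F3), (F4), (F5)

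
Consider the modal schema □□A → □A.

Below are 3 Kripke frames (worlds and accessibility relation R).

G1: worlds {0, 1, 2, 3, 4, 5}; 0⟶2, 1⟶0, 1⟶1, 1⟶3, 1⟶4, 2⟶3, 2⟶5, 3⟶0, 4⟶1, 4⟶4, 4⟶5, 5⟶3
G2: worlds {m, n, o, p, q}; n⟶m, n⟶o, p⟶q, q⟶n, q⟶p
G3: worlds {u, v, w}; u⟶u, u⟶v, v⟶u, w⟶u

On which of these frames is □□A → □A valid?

The schema corresponds to density: ∀x ∀y (Rxy → ∃z (Rxz ∧ Rzy)).
G1: fails — R02 but no z with R0z and Rz2.
G2: fails — Rno but no z with Rnz and Rzo.
G3: ✓.
Valid on: G3.

G3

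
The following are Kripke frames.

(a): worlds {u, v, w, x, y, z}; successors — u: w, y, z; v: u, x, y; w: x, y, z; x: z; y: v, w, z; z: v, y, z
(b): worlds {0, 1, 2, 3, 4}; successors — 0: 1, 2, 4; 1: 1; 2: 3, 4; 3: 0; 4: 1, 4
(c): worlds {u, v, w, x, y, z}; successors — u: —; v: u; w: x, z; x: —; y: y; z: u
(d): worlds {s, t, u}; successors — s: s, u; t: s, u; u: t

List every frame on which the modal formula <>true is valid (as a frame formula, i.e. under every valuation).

(a), (b), (d)

Frame correspondent (Sahlqvist): forall x exists y Rxy — i.e. seriality.
(a): ✓.
(b): ✓.
(c): fails — world u has no successor.
(d): ✓.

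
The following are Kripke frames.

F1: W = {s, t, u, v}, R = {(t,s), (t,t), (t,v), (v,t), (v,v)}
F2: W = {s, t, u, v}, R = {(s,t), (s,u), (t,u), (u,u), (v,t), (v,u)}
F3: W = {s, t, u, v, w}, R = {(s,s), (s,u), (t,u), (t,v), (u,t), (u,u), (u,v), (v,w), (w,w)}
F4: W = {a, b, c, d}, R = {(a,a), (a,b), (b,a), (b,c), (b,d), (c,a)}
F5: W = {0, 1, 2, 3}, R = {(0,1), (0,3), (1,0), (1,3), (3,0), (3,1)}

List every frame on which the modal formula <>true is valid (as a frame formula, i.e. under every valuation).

F2, F3

The schema corresponds to seriality: forall x exists y Rxy.
F1: fails — world s has no successor.
F2: condition met.
F3: condition met.
F4: fails — world d has no successor.
F5: fails — world 2 has no successor.
Valid on: F2, F3.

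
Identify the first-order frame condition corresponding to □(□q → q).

This is the T□ axiom.
Its frame correspondent is shift-reflexivity — ∀x ∀y (Rxy → Ryy).

Shift-reflexivity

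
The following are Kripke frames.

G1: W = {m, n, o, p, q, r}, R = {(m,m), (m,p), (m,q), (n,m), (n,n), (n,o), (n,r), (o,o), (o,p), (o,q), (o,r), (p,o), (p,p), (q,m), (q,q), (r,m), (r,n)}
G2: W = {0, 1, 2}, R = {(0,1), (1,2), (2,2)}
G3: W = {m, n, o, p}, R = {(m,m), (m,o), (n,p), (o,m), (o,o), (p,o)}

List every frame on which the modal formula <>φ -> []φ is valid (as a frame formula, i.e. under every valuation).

G2

This is the axiom for partial functionality; its first-order frame correspondent is forall x forall y forall z (Rxy & Rxz -> y = z).
G1: fails — m sees both m and p.
G2: holds.
G3: fails — m sees both m and o.
Valid on: G2.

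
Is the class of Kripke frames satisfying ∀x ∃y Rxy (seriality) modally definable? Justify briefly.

Definable; □r → ◇r defines it

This is a Sahlqvist condition; the D axiom □r → ◇r defines it.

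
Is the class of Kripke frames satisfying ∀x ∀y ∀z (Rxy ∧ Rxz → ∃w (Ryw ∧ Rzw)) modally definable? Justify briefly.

Yes, by ◇□p → □◇p

This is a Sahlqvist condition; the .2 axiom ◇□p → □◇p defines it.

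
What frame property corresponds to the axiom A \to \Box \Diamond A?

Suppose A→□◇A is valid. Take Rxy and set V(A)={x}. Then A at x, so □◇A at x, so ◇A at y, so some z with Ryz has A; z=x, i.e. Ryx.

symmetry: \forall x \forall y (Rxy \to Ryx)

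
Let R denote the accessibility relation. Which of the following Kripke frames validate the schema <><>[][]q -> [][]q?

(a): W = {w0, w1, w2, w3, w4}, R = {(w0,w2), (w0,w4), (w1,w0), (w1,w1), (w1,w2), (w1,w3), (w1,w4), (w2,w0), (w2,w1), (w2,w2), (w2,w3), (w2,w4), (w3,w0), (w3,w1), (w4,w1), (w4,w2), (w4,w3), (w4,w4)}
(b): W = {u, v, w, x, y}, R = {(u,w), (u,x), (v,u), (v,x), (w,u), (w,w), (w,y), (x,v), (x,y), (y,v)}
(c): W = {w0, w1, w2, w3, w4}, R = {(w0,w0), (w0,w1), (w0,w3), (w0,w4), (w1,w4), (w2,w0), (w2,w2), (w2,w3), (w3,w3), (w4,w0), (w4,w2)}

(a)

This is the axiom for a generalized confluence (Geach) condition; its first-order frame correspondent is forall x forall y forall z ((x R^2 y & x R^2 z) -> exists w (y R^2 w & z = w)).
(a): condition met.
(b): fails — uR²v, uR²u but no t with vR²t and u=t.
(c): fails — w0R²w1, w0R²w1 but no w with w1R²w and w1=w.
Valid on: (a).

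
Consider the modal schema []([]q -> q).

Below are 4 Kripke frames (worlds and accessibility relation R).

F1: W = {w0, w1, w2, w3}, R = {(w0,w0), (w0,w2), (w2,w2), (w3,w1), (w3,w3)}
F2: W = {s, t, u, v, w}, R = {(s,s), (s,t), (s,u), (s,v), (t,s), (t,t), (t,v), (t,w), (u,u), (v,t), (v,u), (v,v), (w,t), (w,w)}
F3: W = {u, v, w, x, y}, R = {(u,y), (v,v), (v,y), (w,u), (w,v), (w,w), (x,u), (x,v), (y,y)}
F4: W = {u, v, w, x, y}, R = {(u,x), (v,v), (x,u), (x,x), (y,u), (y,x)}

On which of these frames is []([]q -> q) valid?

F2

This is the axiom for shift-reflexivity; its first-order frame correspondent is forall x forall y (Rxy -> Ryy).
F1: fails — Rw3w1 but not Rw1w1.
F2: ✓.
F3: fails — Rwu but not Ruu.
F4: fails — Rxu but not Ruu.
Valid on: F2.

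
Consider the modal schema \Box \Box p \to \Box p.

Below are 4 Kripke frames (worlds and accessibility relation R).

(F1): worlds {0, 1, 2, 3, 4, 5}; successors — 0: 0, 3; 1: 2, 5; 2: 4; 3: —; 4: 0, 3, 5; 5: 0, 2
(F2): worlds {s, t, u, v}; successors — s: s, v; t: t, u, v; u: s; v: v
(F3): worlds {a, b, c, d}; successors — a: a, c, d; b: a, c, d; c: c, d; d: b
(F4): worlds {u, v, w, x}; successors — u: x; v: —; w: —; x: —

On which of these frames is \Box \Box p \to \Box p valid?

The schema corresponds to density: \forall x \forall y (Rxy \to \exists z (Rxz \wedge Rzy)).
(F1): fails — R45 but no z with R4z and Rz5.
(F2): condition met.
(F3): fails — Rdb but no z with Rdz and Rzb.
(F4): fails — Rux but no z with Ruz and Rzx.
Valid on: (F2).

(F2)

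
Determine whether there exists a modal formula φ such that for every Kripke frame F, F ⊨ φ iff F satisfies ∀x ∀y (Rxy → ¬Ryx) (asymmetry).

Any modally definable frame class is closed under surjective bounded morphisms.
The 5-cycle (worlds a,b,c,d,e with a→b→c→d→e→a) is asymmetric. Mapping every world to a single reflexive point • is a surjective bounded morphism, and the reflexive point is not asymmetric (R•• but asymmetry requires ¬R••).
So the class is not modally definable.

Not modally definable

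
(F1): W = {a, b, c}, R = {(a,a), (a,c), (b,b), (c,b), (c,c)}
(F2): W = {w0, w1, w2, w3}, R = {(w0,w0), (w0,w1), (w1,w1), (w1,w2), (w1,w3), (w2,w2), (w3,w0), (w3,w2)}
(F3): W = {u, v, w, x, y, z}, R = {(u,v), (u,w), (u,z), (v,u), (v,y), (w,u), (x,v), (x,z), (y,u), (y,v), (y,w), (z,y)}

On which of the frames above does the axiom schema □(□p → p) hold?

(F1)

This is the axiom for shift-reflexivity; its first-order frame correspondent is ∀x ∀y (Rxy → Ryy).
(F1): satisfies the condition.
(F2): fails — Rw1w3 but not Rw3w3.
(F3): fails — Ruv but not Rvv.
Valid on: (F1).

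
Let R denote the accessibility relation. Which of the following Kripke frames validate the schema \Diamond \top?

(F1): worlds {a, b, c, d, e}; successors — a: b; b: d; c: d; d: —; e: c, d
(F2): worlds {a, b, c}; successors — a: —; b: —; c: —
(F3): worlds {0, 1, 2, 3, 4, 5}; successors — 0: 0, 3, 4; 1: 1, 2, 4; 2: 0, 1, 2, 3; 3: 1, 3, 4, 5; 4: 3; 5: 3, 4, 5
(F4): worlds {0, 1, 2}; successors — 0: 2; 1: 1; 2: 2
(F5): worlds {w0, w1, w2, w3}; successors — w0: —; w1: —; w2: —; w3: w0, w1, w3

Frame correspondent (Sahlqvist): \forall x \exists y Rxy — i.e. seriality.
(F1): fails — world d has no successor.
(F2): fails — world a has no successor.
(F3): condition met.
(F4): condition met.
(F5): fails — world w0 has no successor.

(F3), (F4)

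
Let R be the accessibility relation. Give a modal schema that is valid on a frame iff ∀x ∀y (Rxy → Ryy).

□(□s → s)

A defining formula is □(□s → s) (the T□ axiom).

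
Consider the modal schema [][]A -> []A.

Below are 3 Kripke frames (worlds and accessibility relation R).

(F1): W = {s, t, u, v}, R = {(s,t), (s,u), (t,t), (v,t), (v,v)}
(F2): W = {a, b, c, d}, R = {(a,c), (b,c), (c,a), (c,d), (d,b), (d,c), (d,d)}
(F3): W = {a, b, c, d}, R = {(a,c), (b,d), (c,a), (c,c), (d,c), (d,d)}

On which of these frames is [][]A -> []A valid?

(F3)

This is the axiom for density; its first-order frame correspondent is forall x forall y (Rxy -> exists z (Rxz & Rzy)).
(F1): fails — Rsu but no z with Rsz and Rzu.
(F2): fails — Rbc but no z with Rbz and Rzc.
(F3): condition met.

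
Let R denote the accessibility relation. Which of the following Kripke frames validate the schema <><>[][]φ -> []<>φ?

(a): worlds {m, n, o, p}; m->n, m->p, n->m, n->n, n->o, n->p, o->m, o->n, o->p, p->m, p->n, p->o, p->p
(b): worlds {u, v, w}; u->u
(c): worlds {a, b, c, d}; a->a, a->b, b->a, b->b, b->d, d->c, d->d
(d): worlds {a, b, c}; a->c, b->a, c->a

This is the axiom for a generalized confluence (Geach) condition; its first-order frame correspondent is forall x forall y forall z ((x R^2 y & xRz) -> exists w (y R^2 w & zRw)).
(a): holds.
(b): holds.
(c): fails — aR²d, aRa but no w with dR²w and aRw.
(d): holds.

(a), (b), (d)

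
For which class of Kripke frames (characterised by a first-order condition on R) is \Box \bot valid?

emptiness of R

□⊥ is valid iff no world has any successor (otherwise □⊥ fails at any world with one).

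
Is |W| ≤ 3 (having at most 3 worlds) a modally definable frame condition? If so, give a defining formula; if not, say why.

Any modally definable frame class is closed under disjoint unions.
Any modal formula valid on each of 4 disjoint one-world frames is valid on their disjoint union (validity is preserved under disjoint unions). Each one-world frame has |W|=1≤3, but the union has |W|=4.
So no modal formula (or set of formulas) defines exactly the |W|≤3 frames.

Not modally definable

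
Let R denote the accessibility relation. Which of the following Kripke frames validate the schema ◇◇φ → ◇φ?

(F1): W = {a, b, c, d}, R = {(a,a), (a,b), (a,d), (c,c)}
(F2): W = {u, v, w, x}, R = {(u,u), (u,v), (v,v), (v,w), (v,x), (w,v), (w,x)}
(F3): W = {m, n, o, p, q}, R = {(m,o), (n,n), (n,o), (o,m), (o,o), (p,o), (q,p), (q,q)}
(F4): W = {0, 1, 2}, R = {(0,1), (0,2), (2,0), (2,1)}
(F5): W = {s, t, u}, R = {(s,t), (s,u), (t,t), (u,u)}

The schema corresponds to transitivity: ∀x ∀y ∀z (Rxy ∧ Ryz → Rxz).
(F1): ✓.
(F2): fails — Ruv and Rvw but not Ruw.
(F3): fails — Rno and Rom but not Rnm.
(F4): fails — R20 and R02 but not R22.
(F5): ✓.

(F1), (F5)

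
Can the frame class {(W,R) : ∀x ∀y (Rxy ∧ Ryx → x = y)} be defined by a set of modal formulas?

If a class were modally definable it would be closed under surjective bounded morphisms (Goldblatt–Thomason).
The 4-cycle (worlds w0,w1,w2,w3 with w0→w1→w2→w3→w0) is antisymmetric. Sending even-indexed worlds to a and odd-indexed worlds to b is a surjective bounded morphism onto the two-world frame with a↔b, which is not antisymmetric.
So no modal formula (or set of formulas) defines exactly the antisymmetric frames.

Not modally definable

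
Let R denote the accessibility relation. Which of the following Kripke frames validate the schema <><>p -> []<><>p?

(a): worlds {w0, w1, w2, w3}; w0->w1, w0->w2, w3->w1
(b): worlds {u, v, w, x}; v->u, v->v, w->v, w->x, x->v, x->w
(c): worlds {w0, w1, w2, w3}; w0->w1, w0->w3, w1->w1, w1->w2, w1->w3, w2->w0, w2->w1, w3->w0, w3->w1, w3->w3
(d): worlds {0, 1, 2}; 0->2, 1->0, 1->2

(a)

The schema corresponds to a generalized confluence (Geach) condition: forall x forall y forall z ((x R^2 y & xRz) -> exists w (y = w & z R^2 w)).
(a): ✓.
(b): fails — vR²u, vRu but no t with u=t and uR²t.
(c): fails — w1R²w0, w1Rw2 but no w with w0=w and w2R²w.
(d): fails — 1R²2, 1R0 but no w with 2=w and 0R²w.
Valid on: (a).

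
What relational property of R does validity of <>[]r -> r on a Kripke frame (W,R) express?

This is a form of the B axiom.
It corresponds to symmetry: forall x forall y (Rxy -> Ryx).

Symmetry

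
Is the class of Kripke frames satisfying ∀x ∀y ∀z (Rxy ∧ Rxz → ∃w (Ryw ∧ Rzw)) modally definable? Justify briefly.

Yes — defined by ◇□r → □◇r

This is a Sahlqvist condition; the .2 axiom ◇□r → □◇r defines it.
Suppose ◇□r→□◇r is valid. Take Rxy, Rxz and set V(r)={w : Ryw}. Then □r at y so ◇□r at x, so □◇r at x, so ◇r at z, giving w with Rzw and Ryw.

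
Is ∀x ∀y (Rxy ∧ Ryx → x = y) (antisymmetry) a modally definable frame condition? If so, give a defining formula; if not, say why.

Any modally definable frame class is closed under surjective bounded morphisms.
The 6-cycle (worlds 0,1,2,3,4,5 with 0→1→2→3→4→5→0) is antisymmetric. Sending even-indexed worlds to • and odd-indexed worlds to ∘ is a surjective bounded morphism onto the two-world frame with •↔∘, which is not antisymmetric.
Hence antisymmetry is not modally definable.

No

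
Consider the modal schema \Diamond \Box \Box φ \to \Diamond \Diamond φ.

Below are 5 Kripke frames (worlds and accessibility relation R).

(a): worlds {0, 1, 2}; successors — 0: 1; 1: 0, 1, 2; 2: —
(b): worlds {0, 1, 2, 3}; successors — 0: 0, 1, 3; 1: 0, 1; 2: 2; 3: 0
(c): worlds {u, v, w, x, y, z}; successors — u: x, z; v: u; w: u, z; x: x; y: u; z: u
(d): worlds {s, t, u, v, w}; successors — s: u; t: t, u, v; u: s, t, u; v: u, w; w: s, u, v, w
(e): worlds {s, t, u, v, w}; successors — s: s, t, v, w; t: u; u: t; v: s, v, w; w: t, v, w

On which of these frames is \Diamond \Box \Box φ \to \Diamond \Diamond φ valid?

(b), (c), (d)

This is the axiom for a generalized confluence (Geach) condition; its first-order frame correspondent is \forall x \forall y (xRy \to \exists w (y R^2 w \wedge x R^2 w)).
(a): fails — 1R2 but no w with 2R²w and 1R²w.
(b): satisfies the condition.
(c): satisfies the condition.
(d): satisfies the condition.
(e): fails — tRu but no w* with uR²w* and tR²w*.
Valid on: (b), (c), (d).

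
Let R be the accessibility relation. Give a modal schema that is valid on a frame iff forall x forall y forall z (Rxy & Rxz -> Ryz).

This is the Euclidean property; the standard corresponding axiom is 5: ◇r → □◇r.
Suppose ◇r→□◇r is valid. Take Rxy, Rxz and set V(r)={y}. Then ◇r at x, so □◇r at x, so ◇r at z, so some w with Rzw has r; w=y, i.e. Rzy. By symmetry of the argument, Ryz.

◇r → □◇r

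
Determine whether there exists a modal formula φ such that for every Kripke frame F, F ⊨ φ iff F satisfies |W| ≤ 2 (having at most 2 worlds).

Any modally definable frame class is closed under disjoint unions.
Any modal formula valid on each of 3 disjoint one-world frames is valid on their disjoint union (validity is preserved under disjoint unions). Each one-world frame has |W|=1≤2, but the union has |W|=3.
So no modal formula (or set of formulas) defines exactly the |W|≤2 frames.

Not modally definable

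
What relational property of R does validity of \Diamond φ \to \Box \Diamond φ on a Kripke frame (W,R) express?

Suppose ◇φ→□◇φ is valid. Take Rxy, Rxz and set V(φ)={y}. Then ◇φ at x, so □◇φ at x, so ◇φ at z, so some w with Rzw has φ; w=y, i.e. Rzy. By symmetry of the argument, Ryz.
Conversely, any frame satisfying \forall x \forall y \forall z (Rxy \wedge Rxz \to Ryz) validates the schema.
So the correspondent is the Euclidean property.

The Euclidean property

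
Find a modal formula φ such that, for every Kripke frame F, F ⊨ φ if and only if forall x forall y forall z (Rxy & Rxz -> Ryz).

◇s → □◇s

This is the Euclidean property; the standard corresponding axiom is 5: ◇s → □◇s.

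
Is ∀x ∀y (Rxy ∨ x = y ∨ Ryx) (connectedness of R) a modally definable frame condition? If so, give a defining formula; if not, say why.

Not definable by any modal formula

If a class were modally definable it would be closed under disjoint unions (Goldblatt–Thomason).
Take 4 disjoint single-world reflexive frames: each is trivially connected, but their disjoint union has 4 worlds with no edge between distinct components, so it is not connected.
Hence connectedness of R is not modally definable.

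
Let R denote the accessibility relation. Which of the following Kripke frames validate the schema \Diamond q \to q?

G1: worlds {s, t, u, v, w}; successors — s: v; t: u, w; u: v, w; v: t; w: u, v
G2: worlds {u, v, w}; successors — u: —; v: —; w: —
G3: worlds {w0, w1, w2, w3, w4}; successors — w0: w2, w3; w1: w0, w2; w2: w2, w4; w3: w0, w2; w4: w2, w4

G2

This is the axiom for a generalized confluence (Geach) condition; its first-order frame correspondent is \forall x \forall y (xRy \to \exists w (y = w \wedge x = w)).
G1: fails — sRv but v ≠ s.
G2: ✓.
G3: fails — w0Rw2 but w2 ≠ w0.
Valid on: G2.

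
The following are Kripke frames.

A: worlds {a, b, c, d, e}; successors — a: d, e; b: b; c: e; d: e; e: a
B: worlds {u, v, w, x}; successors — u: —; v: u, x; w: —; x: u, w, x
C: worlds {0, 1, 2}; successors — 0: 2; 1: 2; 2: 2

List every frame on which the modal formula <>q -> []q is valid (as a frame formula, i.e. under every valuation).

The schema corresponds to partial functionality: forall x forall y forall z (Rxy & Rxz -> y = z).
A: fails — a sees both d and e.
B: fails — v sees both u and x.
C: ✓.

C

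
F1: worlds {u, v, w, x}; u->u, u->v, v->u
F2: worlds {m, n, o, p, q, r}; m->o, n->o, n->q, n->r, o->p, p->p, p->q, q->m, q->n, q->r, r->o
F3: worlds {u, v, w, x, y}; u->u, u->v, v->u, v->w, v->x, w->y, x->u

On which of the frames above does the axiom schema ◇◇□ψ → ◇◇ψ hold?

The schema corresponds to a generalized confluence (Geach) condition: ∀x ∀y (xR²y → ∃w (yRw ∧ xR²w)).
F1: satisfies the condition.
F2: fails — oR²q but no w with qRw and oR²w.
F3: fails — uR²w but no t with wRt and uR²t.

F1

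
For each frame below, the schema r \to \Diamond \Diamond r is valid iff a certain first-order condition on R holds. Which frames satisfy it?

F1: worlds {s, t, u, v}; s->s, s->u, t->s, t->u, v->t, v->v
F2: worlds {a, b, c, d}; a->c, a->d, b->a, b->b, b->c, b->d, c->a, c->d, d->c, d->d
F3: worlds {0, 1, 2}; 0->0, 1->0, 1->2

F2

The schema corresponds to a generalized confluence (Geach) condition: \forall x \exists w (x = w \wedge x R^2 w).
F1: fails — at t but no w with t=w and tR²w.
F2: ✓.
F3: fails — at 1 but no w with 1=w and 1R²w.
Valid on: F2.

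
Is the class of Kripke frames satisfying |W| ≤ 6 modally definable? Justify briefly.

No

If a class were modally definable it would be closed under disjoint unions (Goldblatt–Thomason).
Any modal formula valid on each of 7 disjoint one-world frames is valid on their disjoint union (validity is preserved under disjoint unions). Each one-world frame has |W|=1≤6, but the union has |W|=7.
So the class is not modally definable.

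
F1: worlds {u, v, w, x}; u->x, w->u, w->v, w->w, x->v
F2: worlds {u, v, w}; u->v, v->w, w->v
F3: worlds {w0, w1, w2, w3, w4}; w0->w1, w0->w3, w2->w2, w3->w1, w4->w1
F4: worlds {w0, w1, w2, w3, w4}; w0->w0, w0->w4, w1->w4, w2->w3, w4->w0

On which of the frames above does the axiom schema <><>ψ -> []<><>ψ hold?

The schema corresponds to a generalized confluence (Geach) condition: forall x forall y forall z ((x R^2 y & xRz) -> exists w (y = w & z R^2 w)).
F1: fails — uR²v, uRx but no t with v=t and xR²t.
F2: fails — uR²w, uRv but no t with w=t and vR²t.
F3: fails — w0R²w1, w0Rw1 but no w with w1=w and w1R²w.
F4: ✓.

F4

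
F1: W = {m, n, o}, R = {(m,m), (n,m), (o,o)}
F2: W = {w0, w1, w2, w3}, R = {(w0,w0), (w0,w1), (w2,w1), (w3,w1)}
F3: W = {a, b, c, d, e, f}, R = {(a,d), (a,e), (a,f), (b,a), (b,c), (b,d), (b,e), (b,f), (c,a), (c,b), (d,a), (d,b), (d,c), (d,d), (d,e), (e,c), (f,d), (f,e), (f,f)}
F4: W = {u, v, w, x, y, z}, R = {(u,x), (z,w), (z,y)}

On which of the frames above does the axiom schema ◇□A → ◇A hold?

F1

This is the axiom for a generalized confluence (Geach) condition; its first-order frame correspondent is ∀x ∀y (xRy → ∃w (yRw ∧ xRw)).
F1: holds.
F2: fails — w0Rw1 but no w with w1Rw and w0Rw.
F3: fails — aRe but no w with eRw and aRw.
F4: fails — uRx but no t with xRt and uRt.
Valid on: F1.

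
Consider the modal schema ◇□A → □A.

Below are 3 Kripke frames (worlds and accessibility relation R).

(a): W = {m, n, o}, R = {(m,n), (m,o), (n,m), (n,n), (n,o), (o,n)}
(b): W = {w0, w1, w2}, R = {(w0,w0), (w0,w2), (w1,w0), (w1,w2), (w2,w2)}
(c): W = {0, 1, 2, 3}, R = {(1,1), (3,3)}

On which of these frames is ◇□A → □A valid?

(c)

This is the axiom for the Euclidean property; its first-order frame correspondent is ∀x ∀y ∀z (Rxy ∧ Rxz → Ryz).
(a): fails — Rmo and Rmo but not Roo.
(b): fails — Rw0w2 and Rw0w0 but not Rw2w0.
(c): satisfies the condition.
Valid on: (c).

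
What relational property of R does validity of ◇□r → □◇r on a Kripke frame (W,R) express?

Suppose ◇□r→□◇r is valid. Take Rxy, Rxz and set V(r)={w : Ryw}. Then □r at y so ◇□r at x, so □◇r at x, so ◇r at z, giving w with Rzw and Ryw.

convergence: ∀x ∀y ∀z (Rxy ∧ Rxz → ∃w (Ryw ∧ Rzw))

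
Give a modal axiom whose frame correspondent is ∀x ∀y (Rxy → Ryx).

ψ → □◇ψ

A defining formula is ψ → □◇ψ (the B axiom).
Suppose ψ→□◇ψ is valid. Take Rxy and set V(ψ)={x}. Then ψ at x, so □◇ψ at x, so ◇ψ at y, so some z with Ryz has ψ; z=x, i.e. Ryx.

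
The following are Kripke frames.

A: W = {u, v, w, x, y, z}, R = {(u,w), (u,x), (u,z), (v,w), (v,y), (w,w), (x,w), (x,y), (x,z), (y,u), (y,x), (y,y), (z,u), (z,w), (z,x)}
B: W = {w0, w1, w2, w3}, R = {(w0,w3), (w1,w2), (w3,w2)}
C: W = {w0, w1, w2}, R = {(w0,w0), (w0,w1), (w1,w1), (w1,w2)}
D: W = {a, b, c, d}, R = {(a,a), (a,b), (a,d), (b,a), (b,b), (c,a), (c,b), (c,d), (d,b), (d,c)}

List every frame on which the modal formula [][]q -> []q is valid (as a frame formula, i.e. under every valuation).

This is the axiom for density; its first-order frame correspondent is forall x forall y (Rxy -> exists z (Rxz & Rzy)).
A: fails — Rzu but no t with Rzt and Rtu.
B: fails — Rw1w2 but no z with Rw1z and Rzw2.
C: satisfies the condition.
D: fails — Rdc but no z with Rdz and Rzc.

C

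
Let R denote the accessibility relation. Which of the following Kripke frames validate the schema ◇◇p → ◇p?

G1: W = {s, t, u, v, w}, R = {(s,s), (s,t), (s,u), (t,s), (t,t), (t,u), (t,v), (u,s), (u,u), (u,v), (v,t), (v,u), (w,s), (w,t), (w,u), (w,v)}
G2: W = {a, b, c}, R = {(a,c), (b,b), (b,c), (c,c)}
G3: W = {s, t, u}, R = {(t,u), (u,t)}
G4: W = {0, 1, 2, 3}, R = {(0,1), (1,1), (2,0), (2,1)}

This is the axiom for transitivity; its first-order frame correspondent is ∀x ∀y ∀z (Rxy ∧ Ryz → Rxz).
G1: fails — Ruv and Rvt but not Rut.
G2: ✓.
G3: fails — Rtu and Rut but not Rtt.
G4: ✓.
Valid on: G2, G4.

G2, G4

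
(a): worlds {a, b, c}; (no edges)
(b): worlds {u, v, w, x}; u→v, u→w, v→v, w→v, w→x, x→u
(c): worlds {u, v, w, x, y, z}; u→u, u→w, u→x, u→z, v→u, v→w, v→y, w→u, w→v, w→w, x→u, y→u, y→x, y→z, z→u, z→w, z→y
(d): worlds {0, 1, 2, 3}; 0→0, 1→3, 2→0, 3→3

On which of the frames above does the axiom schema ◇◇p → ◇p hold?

This is the axiom for transitivity; its first-order frame correspondent is ∀x ∀y ∀z (Rxy ∧ Ryz → Rxz).
(a): satisfies the condition.
(b): fails — Ruw and Rwx but not Rux.
(c): fails — Ruz and Rzy but not Ruy.
(d): satisfies the condition.

(a), (d)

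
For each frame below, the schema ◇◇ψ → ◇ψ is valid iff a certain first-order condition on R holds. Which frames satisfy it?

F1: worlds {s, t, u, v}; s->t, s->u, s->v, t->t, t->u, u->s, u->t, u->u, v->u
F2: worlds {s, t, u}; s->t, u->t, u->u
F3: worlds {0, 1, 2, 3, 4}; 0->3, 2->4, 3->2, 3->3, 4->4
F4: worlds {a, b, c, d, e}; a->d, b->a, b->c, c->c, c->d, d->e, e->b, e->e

F2

This is the axiom for transitivity; its first-order frame correspondent is ∀x ∀y ∀z (Rxy ∧ Ryz → Rxz).
F1: fails — Rus and Rsv but not Ruv.
F2: condition met.
F3: fails — R32 and R24 but not R34.
F4: fails — Rbc and Rcd but not Rbd.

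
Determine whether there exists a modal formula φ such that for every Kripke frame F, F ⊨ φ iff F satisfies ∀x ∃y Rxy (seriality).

Yes, by □p → ◇p

This is a Sahlqvist condition; the D axiom □p → ◇p defines it.
Suppose □p→◇p is valid. At any x set V(p)=W. Then □p at x, so ◇p at x, so x has a successor.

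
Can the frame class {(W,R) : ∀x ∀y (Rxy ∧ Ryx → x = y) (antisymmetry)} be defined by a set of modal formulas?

Modal frame validity is preserved under surjective bounded morphisms.
The 4-cycle (worlds w0,w1,w2,w3 with w0→w1→w2→w3→w0) is antisymmetric. Sending even-indexed worlds to • and odd-indexed worlds to ∘ is a surjective bounded morphism onto the two-world frame with •↔∘, which is not antisymmetric.
Hence antisymmetry is not modally definable.

No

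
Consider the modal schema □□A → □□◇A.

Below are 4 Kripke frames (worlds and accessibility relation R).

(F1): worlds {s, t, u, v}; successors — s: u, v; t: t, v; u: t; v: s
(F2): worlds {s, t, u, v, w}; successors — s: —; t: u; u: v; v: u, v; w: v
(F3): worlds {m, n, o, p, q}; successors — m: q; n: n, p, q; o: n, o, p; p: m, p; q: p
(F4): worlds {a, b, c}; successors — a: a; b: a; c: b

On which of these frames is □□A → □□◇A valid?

Frame correspondent (Sahlqvist): ∀x ∀z (xR²z → ∃w (xR²w ∧ zRw)) — i.e. a generalized confluence (Geach) condition.
(F1): fails — sR²s but no w with sR²w and sRw.
(F2): condition met.
(F3): fails — qR²m but no w with qR²w and mRw.
(F4): condition met.
Valid on: (F2), (F4).

(F2), (F4)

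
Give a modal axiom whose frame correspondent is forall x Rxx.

□ψ → ψ

This is reflexivity; the standard corresponding axiom is T: □ψ → ψ.
Suppose □ψ→ψ is valid. At any x set V(ψ)={w : Rxw}. Then □ψ holds at x, so ψ holds at x, i.e. Rxx.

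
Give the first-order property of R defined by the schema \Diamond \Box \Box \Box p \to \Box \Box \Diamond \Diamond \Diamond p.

\forall x \forall y \forall z ((xRy \wedge x R^2 z) \to \exists w (y R^3 w \wedge z R^3 w))

This is a Sahlqvist (Geach-type) schema ◇^1□^3p → □^2◇^3p.
Minimal-valuation argument: fix x; take any y with xR^1y and any z with xR^2z. Set V(p) to the set of worlds R-reachable from y in exactly 3 steps. Then □^3p holds at y, so the antecedent holds at x; validity forces ◇^3p at z, giving a w with zR^3w and yR^3w.
First-order correspondent: \forall x \forall y \forall z ((xRy \wedge x R^2 z) \to \exists w (y R^3 w \wedge z R^3 w)).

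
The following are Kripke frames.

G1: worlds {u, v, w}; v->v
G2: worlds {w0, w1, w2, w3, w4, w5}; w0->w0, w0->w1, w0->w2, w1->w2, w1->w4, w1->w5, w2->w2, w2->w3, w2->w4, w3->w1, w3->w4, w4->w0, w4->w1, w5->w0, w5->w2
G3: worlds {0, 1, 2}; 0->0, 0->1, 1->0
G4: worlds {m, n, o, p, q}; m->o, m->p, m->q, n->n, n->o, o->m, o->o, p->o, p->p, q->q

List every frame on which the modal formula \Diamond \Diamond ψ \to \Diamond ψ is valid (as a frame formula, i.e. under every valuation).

This is the axiom for transitivity; its first-order frame correspondent is \forall x \forall y \forall z (Rxy \wedge Ryz \to Rxz).
G1: condition met.
G2: fails — Rw1w5 and Rw5w0 but not Rw1w0.
G3: fails — R10 and R01 but not R11.
G4: fails — Rom and Rmq but not Roq.

G1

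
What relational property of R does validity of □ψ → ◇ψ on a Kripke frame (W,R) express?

seriality

Suppose □ψ→◇ψ is valid. At any x set V(ψ)=W. Then □ψ at x, so ◇ψ at x, so x has a successor.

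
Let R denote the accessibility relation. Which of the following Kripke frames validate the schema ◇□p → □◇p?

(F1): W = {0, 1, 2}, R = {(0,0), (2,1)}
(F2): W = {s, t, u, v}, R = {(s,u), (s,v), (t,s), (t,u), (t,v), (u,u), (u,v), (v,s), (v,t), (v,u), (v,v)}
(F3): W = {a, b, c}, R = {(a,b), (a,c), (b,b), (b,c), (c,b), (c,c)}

This is the axiom for convergence; its first-order frame correspondent is ∀x ∀y ∀z (Rxy ∧ Rxz → ∃w (Ryw ∧ Rzw)).
(F1): fails — R21 and R21 but 1 and 1 have no common successor.
(F2): holds.
(F3): holds.

(F2), (F3)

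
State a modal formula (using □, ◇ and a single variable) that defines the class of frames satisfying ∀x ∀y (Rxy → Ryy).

□(□q → q)

This is shift-reflexivity; the standard corresponding axiom is T□: □(□q → q).
Suppose □(□q→q) is valid. Take Rxy and set V(q)={w : Ryw}. Then at y, □q holds; since □(□q→q) at x, □q→q at y, so q at y, i.e. Ryy.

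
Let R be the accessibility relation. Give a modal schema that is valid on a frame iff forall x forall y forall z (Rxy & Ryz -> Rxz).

This is transitivity; the standard corresponding axiom is 4: □p → □□p.
Suppose □p→□□p is valid. Take Rxy, Ryz and set V(p)={w : Rxw}. Then □p at x, so □□p at x, so □p at y, so p at z, i.e. Rxz.

□p → □□p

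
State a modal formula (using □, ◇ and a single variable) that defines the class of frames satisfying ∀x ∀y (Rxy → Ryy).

A defining formula is □(□ψ → ψ) (the T□ axiom).

□(□ψ → ψ)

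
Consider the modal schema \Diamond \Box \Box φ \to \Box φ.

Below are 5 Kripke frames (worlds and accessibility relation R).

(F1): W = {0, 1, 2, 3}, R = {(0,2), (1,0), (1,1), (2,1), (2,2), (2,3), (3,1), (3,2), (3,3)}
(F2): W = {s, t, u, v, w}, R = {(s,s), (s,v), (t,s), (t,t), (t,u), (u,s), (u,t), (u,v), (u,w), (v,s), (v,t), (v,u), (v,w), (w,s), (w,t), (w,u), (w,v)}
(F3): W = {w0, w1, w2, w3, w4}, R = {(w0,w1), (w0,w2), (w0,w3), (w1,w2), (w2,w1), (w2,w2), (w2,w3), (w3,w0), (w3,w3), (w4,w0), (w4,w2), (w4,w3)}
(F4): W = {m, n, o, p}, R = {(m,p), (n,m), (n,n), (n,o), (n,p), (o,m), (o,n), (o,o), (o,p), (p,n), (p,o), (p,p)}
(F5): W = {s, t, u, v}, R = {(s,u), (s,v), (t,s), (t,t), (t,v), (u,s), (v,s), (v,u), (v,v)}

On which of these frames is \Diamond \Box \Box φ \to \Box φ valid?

Frame correspondent (Sahlqvist): \forall x \forall y \forall z ((xRy \wedge xRz) \to \exists w (y R^2 w \wedge z = w)) — i.e. a generalized confluence (Geach) condition.
(F1): fails — 1R0, 1R0 but no w with 0R²w and 0=w.
(F2): ✓.
(F3): ✓.
(F4): fails — nRm, nRm but no w with mR²w and m=w.
(F5): fails — tRs, tRt but no w with sR²w and t=w.
Valid on: (F2), (F3).

(F2), (F3)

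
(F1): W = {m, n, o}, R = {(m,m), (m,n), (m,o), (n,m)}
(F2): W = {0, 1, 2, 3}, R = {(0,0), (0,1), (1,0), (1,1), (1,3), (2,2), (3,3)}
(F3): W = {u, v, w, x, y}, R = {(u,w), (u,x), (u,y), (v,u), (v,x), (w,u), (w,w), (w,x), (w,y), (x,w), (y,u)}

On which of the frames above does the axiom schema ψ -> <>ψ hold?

(F2)

The schema corresponds to reflexivity: forall x Rxx.
(F1): fails — world n does not see itself.
(F2): satisfies the condition.
(F3): fails — world u does not see itself.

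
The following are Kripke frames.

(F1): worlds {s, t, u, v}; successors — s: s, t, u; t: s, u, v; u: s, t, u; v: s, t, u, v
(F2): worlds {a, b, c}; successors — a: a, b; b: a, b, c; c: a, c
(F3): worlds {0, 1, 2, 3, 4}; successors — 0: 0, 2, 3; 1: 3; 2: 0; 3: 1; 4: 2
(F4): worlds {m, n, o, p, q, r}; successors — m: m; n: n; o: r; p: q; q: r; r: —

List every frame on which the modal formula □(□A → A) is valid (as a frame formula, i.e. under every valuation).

Frame correspondent (Sahlqvist): ∀x ∀y (Rxy → Ryy) — i.e. shift-reflexivity.
(F1): fails — Rut but not Rtt.
(F2): ✓.
(F3): fails — R02 but not R22.
(F4): fails — Ror but not Rrr.
Valid on: (F2).

(F2)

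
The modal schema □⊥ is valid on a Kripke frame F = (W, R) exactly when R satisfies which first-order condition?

emptiness of R

□⊥ is valid iff no world has any successor (otherwise □⊥ fails at any world with one).
Conversely, on a frame with emptiness of R the schema holds at every world under every valuation.
So the correspondent is emptiness of R.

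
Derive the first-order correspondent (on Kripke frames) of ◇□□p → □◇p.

This is a Sahlqvist (Geach-type) schema ◇^1□^2p → □^1◇^1p.
First-order correspondent: ∀x ∀y ∀z ((xRy ∧ xRz) → ∃w (yR²w ∧ zRw)).

∀x ∀y ∀z ((xRy ∧ xRz) → ∃w (yR²w ∧ zRw))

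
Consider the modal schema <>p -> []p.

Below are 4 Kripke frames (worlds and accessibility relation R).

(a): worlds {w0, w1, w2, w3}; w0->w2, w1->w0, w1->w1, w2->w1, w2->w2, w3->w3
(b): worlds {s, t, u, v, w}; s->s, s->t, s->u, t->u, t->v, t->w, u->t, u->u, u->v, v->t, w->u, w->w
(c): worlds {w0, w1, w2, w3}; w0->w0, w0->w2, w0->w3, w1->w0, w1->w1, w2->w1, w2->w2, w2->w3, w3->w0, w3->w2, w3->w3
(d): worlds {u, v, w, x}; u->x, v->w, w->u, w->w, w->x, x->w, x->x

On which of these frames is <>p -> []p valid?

The schema corresponds to partial functionality: forall x forall y forall z (Rxy & Rxz -> y = z).
(a): fails — w1 sees both w0 and w1.
(b): fails — s sees both s and t.
(c): fails — w0 sees both w0 and w2.
(d): fails — w sees both u and w.

none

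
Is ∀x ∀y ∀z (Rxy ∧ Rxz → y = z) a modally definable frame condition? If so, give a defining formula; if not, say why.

Yes: it is partial functionality, defined by the CD schema ◇p → □p.

Definable; ◇p → □p defines it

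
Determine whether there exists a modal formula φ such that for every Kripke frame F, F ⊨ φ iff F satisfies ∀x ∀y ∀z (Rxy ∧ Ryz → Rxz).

Yes: it is transitivity, defined by the 4 schema □r → □□r.
Suppose □r→□□r is valid. Take Rxy, Ryz and set V(r)={w : Rxw}. Then □r at x, so □□r at x, so □r at y, so r at z, i.e. Rxz.

Definable; □r → □□r defines it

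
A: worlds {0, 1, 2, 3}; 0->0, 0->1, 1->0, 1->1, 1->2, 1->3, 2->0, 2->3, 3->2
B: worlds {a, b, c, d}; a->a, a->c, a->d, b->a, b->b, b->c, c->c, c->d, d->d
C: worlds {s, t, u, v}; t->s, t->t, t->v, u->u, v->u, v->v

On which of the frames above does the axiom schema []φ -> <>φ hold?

A, B

Frame correspondent (Sahlqvist): forall x exists y Rxy — i.e. seriality.
A: ✓.
B: ✓.
C: fails — world s has no successor.
Valid on: A, B.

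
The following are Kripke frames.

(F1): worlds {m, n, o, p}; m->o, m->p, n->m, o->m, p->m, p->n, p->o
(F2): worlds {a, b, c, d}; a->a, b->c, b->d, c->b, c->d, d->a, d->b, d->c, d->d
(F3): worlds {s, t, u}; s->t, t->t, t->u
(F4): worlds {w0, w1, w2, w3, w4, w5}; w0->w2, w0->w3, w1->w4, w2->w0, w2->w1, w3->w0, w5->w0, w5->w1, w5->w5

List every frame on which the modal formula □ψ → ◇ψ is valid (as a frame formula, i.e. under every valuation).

Frame correspondent (Sahlqvist): ∀x ∃y Rxy — i.e. seriality.
(F1): condition met.
(F2): condition met.
(F3): fails — world u has no successor.
(F4): fails — world w4 has no successor.
Valid on: (F1), (F2).

(F1), (F2)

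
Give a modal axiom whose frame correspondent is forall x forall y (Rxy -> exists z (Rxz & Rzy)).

□□p → □p

This is density; the standard corresponding axiom is C4: □□p → □p.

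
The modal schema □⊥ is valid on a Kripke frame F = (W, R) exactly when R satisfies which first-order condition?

This schema is the Ver axiom.
Its frame correspondent is emptiness of R — ∀x ∀y ¬Rxy.

emptiness of R: ∀x ∀y ¬Rxy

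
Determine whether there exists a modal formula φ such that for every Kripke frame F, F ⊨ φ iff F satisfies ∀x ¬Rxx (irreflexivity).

Not definable by any modal formula

Any modally definable frame class is closed under surjective bounded morphisms.
The 4-cycle (worlds a,b,c,d with a→b→c→d→a) is irreflexive, and the map sending every world to a single reflexive point • is a surjective bounded morphism (forth: every edge maps to (•,•); back: every world has a successor). So any modal formula valid on the 4-cycle is also valid on the reflexive point, which is not irreflexive.
So the class is not modally definable.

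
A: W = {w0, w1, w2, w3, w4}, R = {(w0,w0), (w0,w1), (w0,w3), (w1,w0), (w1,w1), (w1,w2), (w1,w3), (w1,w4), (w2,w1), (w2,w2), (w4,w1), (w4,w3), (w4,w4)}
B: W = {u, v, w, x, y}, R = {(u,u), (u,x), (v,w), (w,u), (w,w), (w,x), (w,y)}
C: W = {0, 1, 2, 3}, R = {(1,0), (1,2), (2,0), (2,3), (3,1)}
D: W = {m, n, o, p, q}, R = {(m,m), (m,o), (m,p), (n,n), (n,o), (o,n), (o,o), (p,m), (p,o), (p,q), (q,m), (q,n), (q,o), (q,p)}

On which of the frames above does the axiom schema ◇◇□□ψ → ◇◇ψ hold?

D

This is the axiom for a generalized confluence (Geach) condition; its first-order frame correspondent is ∀x ∀y (xR²y → ∃w (yR²w ∧ xR²w)).
A: fails — w0R²w3 but no w with w3R²w and w0R²w.
B: fails — uR²x but no t with xR²t and uR²t.
C: fails — 1R²0 but no w with 0R²w and 1R²w.
D: ✓.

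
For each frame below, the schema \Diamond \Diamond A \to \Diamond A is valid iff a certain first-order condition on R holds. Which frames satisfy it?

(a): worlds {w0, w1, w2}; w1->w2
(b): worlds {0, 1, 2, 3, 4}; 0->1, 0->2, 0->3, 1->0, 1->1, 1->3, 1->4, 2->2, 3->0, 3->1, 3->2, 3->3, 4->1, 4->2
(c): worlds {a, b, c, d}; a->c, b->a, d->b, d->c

This is the axiom for transitivity; its first-order frame correspondent is \forall x \forall y \forall z (Rxy \wedge Ryz \to Rxz).
(a): satisfies the condition.
(b): fails — R10 and R02 but not R12.
(c): fails — Rdb and Rba but not Rda.
Valid on: (a).

(a)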